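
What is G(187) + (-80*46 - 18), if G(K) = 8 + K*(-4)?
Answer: -4438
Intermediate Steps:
G(K) = 8 - 4*K
G(187) + (-80*46 - 18) = (8 - 4*187) + (-80*46 - 18) = (8 - 748) + (-3680 - 18) = -740 - 3698 = -4438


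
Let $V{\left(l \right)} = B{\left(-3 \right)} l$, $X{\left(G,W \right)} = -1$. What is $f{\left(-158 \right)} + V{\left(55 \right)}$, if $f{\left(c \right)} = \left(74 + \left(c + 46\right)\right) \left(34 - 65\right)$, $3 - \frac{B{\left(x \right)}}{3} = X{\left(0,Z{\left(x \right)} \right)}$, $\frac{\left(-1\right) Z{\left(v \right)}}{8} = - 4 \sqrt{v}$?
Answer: $1838$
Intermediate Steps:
$Z{\left(v \right)} = 32 \sqrt{v}$ ($Z{\left(v \right)} = - 8 \left(- 4 \sqrt{v}\right) = 32 \sqrt{v}$)
$B{\left(x \right)} = 12$ ($B{\left(x \right)} = 9 - -3 = 9 + 3 = 12$)
$f{\left(c \right)} = -3720 - 31 c$ ($f{\left(c \right)} = \left(74 + \left(46 + c\right)\right) \left(-31\right) = \left(120 + c\right) \left(-31\right) = -3720 - 31 c$)
$V{\left(l \right)} = 12 l$
$f{\left(-158 \right)} + V{\left(55 \right)} = \left(-3720 - -4898\right) + 12 \cdot 55 = \left(-3720 + 4898\right) + 660 = 1178 + 660 = 1838$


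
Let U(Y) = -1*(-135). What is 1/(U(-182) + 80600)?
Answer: 1/80735 ≈ 1.2386e-5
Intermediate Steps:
U(Y) = 135
1/(U(-182) + 80600) = 1/(135 + 80600) = 1/80735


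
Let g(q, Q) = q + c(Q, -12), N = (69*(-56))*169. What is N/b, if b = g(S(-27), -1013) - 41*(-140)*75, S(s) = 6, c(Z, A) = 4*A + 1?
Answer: -653016/430459 ≈ -1.5170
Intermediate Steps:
c(Z, A) = 1 + 4*A
N = -653016 (N = -3864*169 = -653016)
g(q, Q) = -47 + q (g(q, Q) = q + (1 + 4*(-12)) = q + (1 - 48) = q - 47 = -47 + q)
b = 430459 (b = (-47 + 6) - 41*(-140)*75 = -41 + 5740*75 = -41 + 430500 = 430459)
N/b = -653016/430459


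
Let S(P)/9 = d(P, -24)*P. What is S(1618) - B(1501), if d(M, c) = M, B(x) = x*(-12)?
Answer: 23579328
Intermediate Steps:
B(x) = -12*x
S(P) = 9*P² (S(P) = 9*(P*P) = 9*P²)
S(1618) - B(1501) = 9*1618² - (-12)*1501 = 9*2617924 - 1*(-18012) = 23561316 + 18012 = 23579328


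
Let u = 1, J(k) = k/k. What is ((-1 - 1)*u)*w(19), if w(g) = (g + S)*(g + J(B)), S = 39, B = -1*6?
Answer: -2320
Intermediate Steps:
B = -6
J(k) = 1
w(g) = (1 + g)*(39 + g) (w(g) = (g + 39)*(g + 1) = (39 + g)*(1 + g) = (1 + g)*(39 + g))
((-1 - 1)*u)*w(19) = ((-1 - 1)*1)*(39 + 19² + 40*19) = (-2*1)*(39 + 361 + 760) = -2*1160 = -2320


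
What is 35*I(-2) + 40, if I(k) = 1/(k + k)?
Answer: 125/4 ≈ 31.250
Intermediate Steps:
I(k) = 1/(2*k)
35*I(-2) + 40 = 35*((1/2)/(-2)) + 40 = 35*((1/2)*(-1/2)) + 40 = 35*(-1/4) + 40 = -35/4 + 40 = 125/4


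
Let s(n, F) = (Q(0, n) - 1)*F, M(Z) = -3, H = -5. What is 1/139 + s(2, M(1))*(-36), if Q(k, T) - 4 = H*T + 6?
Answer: -15011/139 ≈ -107.99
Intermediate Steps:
Q(k, T) = 10 - 5*T (Q(k, T) = 4 + (-5*T + 6) = 4 + (6 - 5*T) = 10 - 5*T)
s(n, F) = F*(9 - 5*n) (s(n, F) = ((10 - 5*n) - 1)*F = (9 - 5*n)*F = F*(9 - 5*n))
1/139 + s(2, M(1))*(-36) = 1/139 - 3*(9 - 5*2)*(-36) = 1/139 - 3*(9 - 10)*(-36) = 1/139 - 3*(-1)*(-36) = 1/139 + 3*(-36) = 1/139 - 108 = -15011/139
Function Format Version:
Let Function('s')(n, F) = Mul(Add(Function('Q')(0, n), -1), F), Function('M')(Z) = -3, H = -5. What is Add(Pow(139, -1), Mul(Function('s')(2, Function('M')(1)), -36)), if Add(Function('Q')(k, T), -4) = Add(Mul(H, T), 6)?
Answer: Rational(-15011, 139) ≈ -107.99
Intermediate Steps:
Function('Q')(k, T) = Add(10, Mul(-5, T)) (Function('Q')(k, T) = Add(4, Add(Mul(-5, T), 6)) = Add(4, Add(6, Mul(-5, T))) = Add(10, Mul(-5, T)))
Function('s')(n, F) = Mul(F, Add(9, Mul(-5, n))) (Function('s')(n, F) = Mul(Add(Add(10, Mul(-5, n)), -1), F) = Mul(Add(9, Mul(-5, n)), F) = Mul(F, Add(9, Mul(-5, n))))
Add(Pow(139, -1), Mul(Function('s')(2, Function('M')(1)), -36)) = Add(Pow(139, -1), Mul(Mul(-3, Add(9, Mul(-5, 2))), -36)) = Add(Rational(1, 139), Mul(Mul(-3, Add(9, -10)), -36)) = Add(Rational(1, 139), Mul(Mul(-3, -1), -36)) = Add(Rational(1, 139), Mul(3, -36)) = Add(Rational(1, 139), -108) = Rational(-15011, 139)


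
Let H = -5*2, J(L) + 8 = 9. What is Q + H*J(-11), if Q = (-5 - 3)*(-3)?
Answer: 14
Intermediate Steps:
J(L) = 1 (J(L) = -8 + 9 = 1)
H = -10
Q = 24 (Q = -8*(-3) = 24)
Q + H*J(-11) = 24 - 10*1 = 24 - 10 = 14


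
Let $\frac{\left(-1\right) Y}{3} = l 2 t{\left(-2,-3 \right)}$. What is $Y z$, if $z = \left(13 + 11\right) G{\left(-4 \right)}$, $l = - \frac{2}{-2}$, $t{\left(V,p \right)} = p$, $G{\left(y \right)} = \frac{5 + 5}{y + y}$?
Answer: $-540$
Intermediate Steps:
$G{\left(y \right)} = \frac{5}{y}$ ($G{\left(y \right)} = \frac{10}{2 y} = 10 \frac{1}{2 y} = \frac{5}{y}$)
$l = 1$ ($l = \left(-2\right) \left(- \frac{1}{2}\right) = 1$)
$z = -30$ ($z = \left(13 + 11\right) \frac{5}{-4} = 24 \cdot 5 \left(- \frac{1}{4}\right) = 24 \left(- \frac{5}{4}\right) = -30$)
$Y = 18$ ($Y = - 3 \cdot 1 \cdot 2 \left(-3\right) = - 3 \cdot 2 \left(-3\right) = \left(-3\right) \left(-6\right) = 18$)
$Y z = 18 \left(-30\right) = -540$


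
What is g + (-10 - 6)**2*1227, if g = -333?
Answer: 313779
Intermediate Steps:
g + (-10 - 6)**2*1227 = -333 + (-10 - 6)**2*1227 = -333 + (-16)**2*1227 = -333 + 256*1227 = -333 + 314112 = 313779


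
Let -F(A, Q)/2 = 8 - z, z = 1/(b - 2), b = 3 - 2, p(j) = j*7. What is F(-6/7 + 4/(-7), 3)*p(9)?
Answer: -1134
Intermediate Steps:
p(j) = 7*j
b = 1
z = -1 (z = 1/(1 - 2) = 1/(-1) = -1)
F(A, Q) = -18 (F(A, Q) = -2*(8 - 1*(-1)) = -2*(8 + 1) = -2*9 = -18)
F(-6/7 + 4/(-7), 3)*p(9) = -126*9 = -18*63 = -1134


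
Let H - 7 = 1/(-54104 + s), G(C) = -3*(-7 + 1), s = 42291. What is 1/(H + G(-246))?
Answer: 11813/295324 ≈ 0.040000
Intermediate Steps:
G(C) = 18 (G(C) = -3*(-6) = 18)
H = 82690/11813 (H = 7 + 1/(-54104 + 42291) = 7 + 1/(-11813) = 7 - 1/11813 = 82690/11813 ≈ 6.9999)
1/(H + G(-246)) = 1/(82690/11813 + 18) = 1/(295324/11813) = 11813/295324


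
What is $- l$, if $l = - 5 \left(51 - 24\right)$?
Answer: $135$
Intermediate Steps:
$l = -135$ ($l = - 5 \left(51 - 24\right) = \left(-5\right) 27 = -135$)
$- l = \left(-1\right) \left(-135\right) = 135$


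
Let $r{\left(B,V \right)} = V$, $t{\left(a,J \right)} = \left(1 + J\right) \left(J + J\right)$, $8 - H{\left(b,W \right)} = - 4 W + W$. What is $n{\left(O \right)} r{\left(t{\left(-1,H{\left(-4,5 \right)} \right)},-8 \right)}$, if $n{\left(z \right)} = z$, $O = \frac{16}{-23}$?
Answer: $\frac{128}{23} \approx 5.5652$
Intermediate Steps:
$H{\left(b,W \right)} = 8 + 3 W$ ($H{\left(b,W \right)} = 8 - \left(- 4 W + W\right) = 8 - - 3 W = 8 + 3 W$)
$t{\left(a,J \right)} = 2 J \left(1 + J\right)$ ($t{\left(a,J \right)} = \left(1 + J\right) 2 J = 2 J \left(1 + J\right)$)
$O = - \frac{16}{23}$ ($O = 16 \left(- \frac{1}{23}\right) = - \frac{16}{23} \approx -0.69565$)
$n{\left(O \right)} r{\left(t{\left(-1,H{\left(-4,5 \right)} \right)},-8 \right)} = \left(- \frac{16}{23}\right) \left(-8\right) = \frac{128}{23}$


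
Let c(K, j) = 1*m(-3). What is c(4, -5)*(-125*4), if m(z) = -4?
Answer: 2000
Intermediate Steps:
c(K, j) = -4 (c(K, j) = 1*(-4) = -4)
c(4, -5)*(-125*4) = -(-100)*5*4 = -(-100)*20 = -4*(-500) = 2000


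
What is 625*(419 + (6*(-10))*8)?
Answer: -38125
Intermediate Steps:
625*(419 + (6*(-10))*8) = 625*(419 - 60*8) = 625*(419 - 480) = 625*(-61) = -38125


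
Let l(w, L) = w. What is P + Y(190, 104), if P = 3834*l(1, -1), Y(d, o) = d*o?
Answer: 23594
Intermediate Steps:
P = 3834 (P = 3834*1 = 3834)
P + Y(190, 104) = 3834 + 190*104 = 3834 + 19760 = 23594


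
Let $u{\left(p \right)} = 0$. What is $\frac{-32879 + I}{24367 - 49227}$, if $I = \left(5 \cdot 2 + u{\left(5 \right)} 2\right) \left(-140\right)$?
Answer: $\frac{34279}{24860} \approx 1.3789$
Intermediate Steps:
$I = -1400$ ($I = \left(5 \cdot 2 + 0 \cdot 2\right) \left(-140\right) = \left(10 + 0\right) \left(-140\right) = 10 \left(-140\right) = -1400$)
$\frac{-32879 + I}{24367 - 49227} = \frac{-32879 - 1400}{24367 - 49227} = - \frac{34279}{-24860} = \left(-34279\right) \left(- \frac{1}{24860}\right) = \frac{34279}{24860}$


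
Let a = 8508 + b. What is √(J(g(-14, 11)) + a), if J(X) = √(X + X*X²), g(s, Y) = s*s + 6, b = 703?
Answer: √(9211 + √8242610) ≈ 109.92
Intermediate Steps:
g(s, Y) = 6 + s² (g(s, Y) = s² + 6 = 6 + s²)
a = 9211 (a = 8508 + 703 = 9211)
J(X) = √(X + X³)
√(J(g(-14, 11)) + a) = √(√((6 + (-14)²) + (6 + (-14)²)³) + 9211) = √(√((6 + 196) + (6 + 196)³) + 9211) = √(√(202 + 202³) + 9211) = √(√(202 + 8242408) + 9211) = √(√8242610 + 9211) = √(9211 + √8242610)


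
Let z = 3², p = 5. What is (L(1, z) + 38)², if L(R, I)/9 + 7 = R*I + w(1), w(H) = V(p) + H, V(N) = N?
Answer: 12100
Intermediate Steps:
w(H) = 5 + H
z = 9
L(R, I) = -9 + 9*I*R (L(R, I) = -63 + 9*(R*I + (5 + 1)) = -63 + 9*(I*R + 6) = -63 + 9*(6 + I*R) = -63 + (54 + 9*I*R) = -9 + 9*I*R)
(L(1, z) + 38)² = ((-9 + 9*9*1) + 38)² = ((-9 + 81) + 38)² = (72 + 38)² = 110² = 12100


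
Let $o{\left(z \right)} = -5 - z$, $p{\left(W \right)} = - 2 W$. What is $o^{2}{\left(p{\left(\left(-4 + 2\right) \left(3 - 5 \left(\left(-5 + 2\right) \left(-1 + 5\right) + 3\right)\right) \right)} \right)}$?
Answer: $38809$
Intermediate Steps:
$o^{2}{\left(p{\left(\left(-4 + 2\right) \left(3 - 5 \left(\left(-5 + 2\right) \left(-1 + 5\right) + 3\right)\right) \right)} \right)} = \left(-5 - - 2 \left(-4 + 2\right) \left(3 - 5 \left(\left(-5 + 2\right) \left(-1 + 5\right) + 3\right)\right)\right)^{2} = \left(-5 - - 2 \left(- 2 \left(3 - 5 \left(\left(-3\right) 4 + 3\right)\right)\right)\right)^{2} = \left(-5 - - 2 \left(- 2 \left(3 - 5 \left(-12 + 3\right)\right)\right)\right)^{2} = \left(-5 - - 2 \left(- 2 \left(3 - -45\right)\right)\right)^{2} = \left(-5 - - 2 \left(- 2 \left(3 + 45\right)\right)\right)^{2} = \left(-5 - - 2 \left(\left(-2\right) 48\right)\right)^{2} = \left(-5 - \left(-2\right) \left(-96\right)\right)^{2} = \left(-5 - 192\right)^{2} = \left(-197\right)^{2} = 38809$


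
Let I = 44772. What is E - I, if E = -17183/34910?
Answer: -1563007703/34910 ≈ -44773.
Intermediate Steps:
E = -17183/34910 (E = -17183*1/34910 = -17183/34910 ≈ -0.49221)
E - I = -17183/34910 - 1*44772 = -17183/34910 - 44772 = -1563007703/34910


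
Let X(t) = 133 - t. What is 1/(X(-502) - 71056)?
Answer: -1/70421 ≈ -1.4200e-5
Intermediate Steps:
1/(X(-502) - 71056) = 1/((133 - 1*(-502)) - 71056) = 1/((133 + 502) - 71056) = 1/(635 - 71056) = 1/(-70421) = -1/70421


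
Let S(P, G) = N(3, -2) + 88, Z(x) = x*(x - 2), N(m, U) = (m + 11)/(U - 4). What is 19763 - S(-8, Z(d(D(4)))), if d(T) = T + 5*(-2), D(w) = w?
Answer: 59032/3 ≈ 19677.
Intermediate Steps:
N(m, U) = (11 + m)/(-4 + U)
d(T) = -10 + T (d(T) = T - 10 = -10 + T)
Z(x) = x*(-2 + x)
S(P, G) = 257/3 (S(P, G) = (11 + 3)/(-4 - 2) + 88 = 14/(-6) + 88 = -⅙*14 + 88 = -7/3 + 88 = 257/3)
19763 - S(-8, Z(d(D(4)))) = 19763 - 1*257/3 = 19763 - 257/3 = 59032/3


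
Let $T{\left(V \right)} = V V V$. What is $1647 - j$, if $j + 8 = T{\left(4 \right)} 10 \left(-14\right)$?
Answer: $10615$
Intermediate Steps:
$T{\left(V \right)} = V^{3}$ ($T{\left(V \right)} = V^{2} V = V^{3}$)
$j = -8968$ ($j = -8 + 4^{3} \cdot 10 \left(-14\right) = -8 + 64 \cdot 10 \left(-14\right) = -8 + 640 \left(-14\right) = -8 - 8960 = -8968$)
$1647 - j = 1647 - -8968 = 1647 + 8968 = 10615$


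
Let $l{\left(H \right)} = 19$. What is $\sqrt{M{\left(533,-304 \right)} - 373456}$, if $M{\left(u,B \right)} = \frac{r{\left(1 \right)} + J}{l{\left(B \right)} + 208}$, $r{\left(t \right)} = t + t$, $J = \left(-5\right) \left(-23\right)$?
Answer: $\frac{i \sqrt{19243787665}}{227} \approx 611.11 i$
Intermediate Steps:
$J = 115$
$r{\left(t \right)} = 2 t$
$M{\left(u,B \right)} = \frac{117}{227}$ ($M{\left(u,B \right)} = \frac{2 \cdot 1 + 115}{19 + 208} = \frac{2 + 115}{227} = 117 \cdot \frac{1}{227} = \frac{117}{227}$)
$\sqrt{M{\left(533,-304 \right)} - 373456} = \sqrt{\frac{117}{227} - 373456} = \sqrt{- \frac{84774395}{227}} = \frac{i \sqrt{19243787665}}{227}$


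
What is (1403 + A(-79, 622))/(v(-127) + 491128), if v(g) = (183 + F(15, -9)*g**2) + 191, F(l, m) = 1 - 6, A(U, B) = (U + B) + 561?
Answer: 2507/410857 ≈ 0.0061019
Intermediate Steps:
A(U, B) = 561 + B + U (A(U, B) = (B + U) + 561 = 561 + B + U)
F(l, m) = -5
v(g) = 374 - 5*g**2 (v(g) = (183 - 5*g**2) + 191 = 374 - 5*g**2)
(1403 + A(-79, 622))/(v(-127) + 491128) = (1403 + (561 + 622 - 79))/((374 - 5*(-127)**2) + 491128) = (1403 + 1104)/((374 - 5*16129) + 491128) = 2507/((374 - 80645) + 491128) = 2507/(-80271 + 491128) = 2507/410857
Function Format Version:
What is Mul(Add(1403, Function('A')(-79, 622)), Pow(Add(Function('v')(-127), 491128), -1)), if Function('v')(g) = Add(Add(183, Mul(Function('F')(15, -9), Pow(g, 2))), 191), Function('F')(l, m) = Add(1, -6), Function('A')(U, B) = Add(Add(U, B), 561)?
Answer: Rational(2507, 410857) ≈ 0.0061019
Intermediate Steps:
Function('A')(U, B) = Add(561, B, U) (Function('A')(U, B) = Add(Add(B, U), 561) = Add(561, B, U))
Function('F')(l, m) = -5
Function('v')(g) = Add(374, Mul(-5, Pow(g, 2))) (Function('v')(g) = Add(Add(183, Mul(-5, Pow(g, 2))), 191) = Add(374, Mul(-5, Pow(g, 2))))
Mul(Add(1403, Function('A')(-79, 622)), Pow(Add(Function('v')(-127), 491128), -1)) = Mul(Add(1403, Add(561, 622, -79)), Pow(Add(Add(374, Mul(-5, Pow(-127, 2))), 491128), -1)) = Mul(Add(1403, 1104), Pow(Add(Add(374, Mul(-5, 16129)), 491128), -1)) = Mul(2507, Pow(Add(Add(374, -80645), 491128), -1)) = Mul(2507, Pow(Add(-80271, 491128), -1)) = Mul(2507, Pow(410857, -1)) = Mul(2507, Rational(1, 410857)) = Rational(2507, 410857)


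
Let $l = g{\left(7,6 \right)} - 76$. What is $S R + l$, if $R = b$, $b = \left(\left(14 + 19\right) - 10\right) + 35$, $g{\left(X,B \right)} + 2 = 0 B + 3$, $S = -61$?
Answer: $-3613$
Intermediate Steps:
$g{\left(X,B \right)} = 1$ ($g{\left(X,B \right)} = -2 + \left(0 B + 3\right) = -2 + \left(0 + 3\right) = -2 + 3 = 1$)
$b = 58$ ($b = \left(33 - 10\right) + 35 = 23 + 35 = 58$)
$l = -75$ ($l = 1 - 76 = -75$)
$R = 58$
$S R + l = \left(-61\right) 58 - 75 = -3538 - 75 = -3613$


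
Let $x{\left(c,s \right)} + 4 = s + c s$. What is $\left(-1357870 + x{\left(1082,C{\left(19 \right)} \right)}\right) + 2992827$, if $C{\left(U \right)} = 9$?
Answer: $1644700$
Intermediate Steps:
$x{\left(c,s \right)} = -4 + s + c s$ ($x{\left(c,s \right)} = -4 + \left(s + c s\right) = -4 + s + c s$)
$\left(-1357870 + x{\left(1082,C{\left(19 \right)} \right)}\right) + 2992827 = \left(-1357870 + \left(-4 + 9 + 1082 \cdot 9\right)\right) + 2992827 = \left(-1357870 + \left(-4 + 9 + 9738\right)\right) + 2992827 = \left(-1357870 + 9743\right) + 2992827 = -1348127 + 2992827 = 1644700$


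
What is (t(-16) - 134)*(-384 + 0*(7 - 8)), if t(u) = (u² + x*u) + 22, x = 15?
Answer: 36864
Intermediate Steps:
t(u) = 22 + u² + 15*u (t(u) = (u² + 15*u) + 22 = 22 + u² + 15*u)
(t(-16) - 134)*(-384 + 0*(7 - 8)) = ((22 + (-16)² + 15*(-16)) - 134)*(-384 + 0*(7 - 8)) = ((22 + 256 - 240) - 134)*(-384 + 0*(-1)) = (38 - 134)*(-384 + 0) = -96*(-384) = 36864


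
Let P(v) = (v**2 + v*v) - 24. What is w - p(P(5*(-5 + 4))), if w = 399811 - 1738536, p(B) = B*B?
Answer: -1339401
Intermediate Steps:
P(v) = -24 + 2*v**2 (P(v) = (v**2 + v**2) - 24 = 2*v**2 - 24 = -24 + 2*v**2)
p(B) = B**2
w = -1338725
w - p(P(5*(-5 + 4))) = -1338725 - (-24 + 2*(5*(-5 + 4))**2)**2 = -1338725 - (-24 + 2*(5*(-1))**2)**2 = -1338725 - (-24 + 2*(-5)**2)**2 = -1338725 - (-24 + 2*25)**2 = -1338725 - (-24 + 50)**2 = -1338725 - 1*26**2 = -1338725 - 1*676 = -1338725 - 676 = -1339401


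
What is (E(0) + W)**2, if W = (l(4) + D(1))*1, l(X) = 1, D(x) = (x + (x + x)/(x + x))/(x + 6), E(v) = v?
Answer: 81/49 ≈ 1.6531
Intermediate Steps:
D(x) = (1 + x)/(6 + x) (D(x) = (x + (2*x)/((2*x)))/(6 + x) = (x + (2*x)*(1/(2*x)))/(6 + x) = (x + 1)/(6 + x) = (1 + x)/(6 + x))
W = 9/7 (W = (1 + (1 + 1)/(6 + 1))*1 = (1 + 2/7)*1 = (9/7)*1 = 9/7 ≈ 1.2857)
(E(0) + W)**2 = (0 + 9/7)**2 = (9/7)**2 = 81/49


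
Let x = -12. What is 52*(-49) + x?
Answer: -2560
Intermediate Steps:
52*(-49) + x = 52*(-49) - 12 = -2548 - 12 = -2560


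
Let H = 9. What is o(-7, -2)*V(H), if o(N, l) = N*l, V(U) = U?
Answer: 126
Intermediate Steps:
o(-7, -2)*V(H) = -7*(-2)*9 = 14*9 = 126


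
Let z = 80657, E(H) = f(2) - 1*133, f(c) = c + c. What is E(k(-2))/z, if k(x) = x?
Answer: -129/80657 ≈ -0.0015994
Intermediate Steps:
f(c) = 2*c
E(H) = -129 (E(H) = 2*2 - 1*133 = 4 - 133 = -129)
E(k(-2))/z = -129/80657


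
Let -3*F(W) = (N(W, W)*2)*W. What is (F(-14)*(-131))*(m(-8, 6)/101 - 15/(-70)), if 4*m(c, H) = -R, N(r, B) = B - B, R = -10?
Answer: 0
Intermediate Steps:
N(r, B) = 0
m(c, H) = 5/2 (m(c, H) = (-1*(-10))/4 = (¼)*10 = 5/2)
F(W) = 0 (F(W) = -0*2*W/3 = -0*W = -⅓*0 = 0)
(F(-14)*(-131))*(m(-8, 6)/101 - 15/(-70)) = (0*(-131))*((5/2)/101 - 15/(-70)) = 0*((5/2)*(1/101) - 15*(-1/70)) = 0*(5/202 + 3/14) = 0*(169/707) = 0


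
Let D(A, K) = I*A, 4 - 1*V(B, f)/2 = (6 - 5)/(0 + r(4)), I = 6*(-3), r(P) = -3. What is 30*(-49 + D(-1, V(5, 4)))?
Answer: -930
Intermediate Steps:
I = -18
V(B, f) = 26/3 (V(B, f) = 8 - 2*(6 - 5)/(0 - 3) = 8 - 2/(-3) = 8 - 2*(-1)/3 = 8 - 2*(-⅓) = 8 + ⅔ = 26/3)
D(A, K) = -18*A
30*(-49 + D(-1, V(5, 4))) = 30*(-49 - 18*(-1)) = 30*(-49 + 18) = 30*(-31) = -930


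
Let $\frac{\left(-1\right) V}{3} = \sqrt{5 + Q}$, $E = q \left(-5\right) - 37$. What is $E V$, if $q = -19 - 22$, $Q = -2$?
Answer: $- 504 \sqrt{3} \approx -872.95$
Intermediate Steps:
$q = -41$ ($q = -19 - 22 = -41$)
$E = 168$ ($E = \left(-41\right) \left(-5\right) - 37 = 205 - 37 = 168$)
$V = - 3 \sqrt{3}$ ($V = - 3 \sqrt{5 - 2} = - 3 \sqrt{3} \approx -5.1962$)
$E V = 168 \left(- 3 \sqrt{3}\right) = - 504 \sqrt{3}$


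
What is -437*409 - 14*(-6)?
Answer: -178649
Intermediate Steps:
-437*409 - 14*(-6) = -178733 + 84 = -178649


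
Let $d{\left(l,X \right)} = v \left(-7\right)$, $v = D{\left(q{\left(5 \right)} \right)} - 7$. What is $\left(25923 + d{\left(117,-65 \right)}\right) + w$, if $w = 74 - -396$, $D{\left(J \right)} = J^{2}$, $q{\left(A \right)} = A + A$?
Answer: $25742$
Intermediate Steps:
$q{\left(A \right)} = 2 A$
$v = 93$ ($v = \left(2 \cdot 5\right)^{2} - 7 = 10^{2} - 7 = 100 - 7 = 93$)
$d{\left(l,X \right)} = -651$ ($d{\left(l,X \right)} = 93 \left(-7\right) = -651$)
$w = 470$ ($w = 74 + 396 = 470$)
$\left(25923 + d{\left(117,-65 \right)}\right) + w = \left(25923 - 651\right) + 470 = 25272 + 470 = 25742$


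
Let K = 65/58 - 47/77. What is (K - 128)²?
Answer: 324181058161/19945156 ≈ 16254.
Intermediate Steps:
K = 2279/4466 (K = 65*(1/58) - 47*1/77 = 65/58 - 47/77 = 2279/4466 ≈ 0.51030)
(K - 128)² = (2279/4466 - 128)² = (-569369/4466)² = 324181058161/19945156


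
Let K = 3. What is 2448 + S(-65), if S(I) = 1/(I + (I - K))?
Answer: 325583/133 ≈ 2448.0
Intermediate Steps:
S(I) = 1/(-3 + 2*I) (S(I) = 1/(I + (I - 1*3)) = 1/(I + (I - 3)) = 1/(I + (-3 + I)) = 1/(-3 + 2*I))
2448 + S(-65) = 2448 + 1/(-3 + 2*(-65)) = 2448 + 1/(-3 - 130) = 2448 + 1/(-133) = 2448 - 1/133 = 325583/133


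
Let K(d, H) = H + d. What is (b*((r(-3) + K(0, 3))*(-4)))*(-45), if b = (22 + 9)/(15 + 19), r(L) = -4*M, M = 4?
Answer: -36270/17 ≈ -2133.5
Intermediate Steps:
r(L) = -16 (r(L) = -4*4 = -16)
b = 31/34 ≈ 0.91177
(b*((r(-3) + K(0, 3))*(-4)))*(-45) = (31*((-16 + (3 + 0))*(-4))/34)*(-45) = (31*((-16 + 3)*(-4))/34)*(-45) = (31*(-13*(-4))/34)*(-45) = ((31/34)*52)*(-45) = (806/17)*(-45) = -36270/17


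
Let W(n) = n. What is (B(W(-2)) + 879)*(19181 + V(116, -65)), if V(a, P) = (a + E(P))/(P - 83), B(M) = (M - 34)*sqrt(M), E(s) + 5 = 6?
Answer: 2495191809/148 - 25548039*I*sqrt(2)/37 ≈ 1.6859e+7 - 9.765e+5*I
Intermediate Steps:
E(s) = 1 (E(s) = -5 + 6 = 1)
B(M) = sqrt(M)*(-34 + M) (B(M) = (-34 + M)*sqrt(M) = sqrt(M)*(-34 + M))
V(a, P) = (1 + a)/(-83 + P) (V(a, P) = (a + 1)/(P - 83) = (1 + a)/(-83 + P))
(B(W(-2)) + 879)*(19181 + V(116, -65)) = (sqrt(-2)*(-34 - 2) + 879)*(19181 + (1 + 116)/(-83 - 65)) = ((I*sqrt(2))*(-36) + 879)*(19181 + 117/(-148)) = (-36*I*sqrt(2) + 879)*(19181 - 1/148*117) = (879 - 36*I*sqrt(2))*(19181 - 117/148) = (879 - 36*I*sqrt(2))*(2838671/148) = 2495191809/148 - 25548039*I*sqrt(2)/37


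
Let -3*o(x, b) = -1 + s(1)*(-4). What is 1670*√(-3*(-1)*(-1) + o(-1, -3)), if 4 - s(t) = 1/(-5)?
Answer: 668*√165/3 ≈ 2860.2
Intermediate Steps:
s(t) = 21/5 (s(t) = 4 - 1/(-5) = 4 - 1*(-⅕) = 4 + ⅕ = 21/5)
o(x, b) = 89/15 (o(x, b) = -(-1 + (21/5)*(-4))/3 = -(-1 - 84/5)/3 = -⅓*(-89/5) = 89/15)
1670*√(-3*(-1)*(-1) + o(-1, -3)) = 1670*√(-3*(-1)*(-1) + 89/15) = 1670*√(3*(-1) + 89/15) = 1670*√(-3 + 89/15) = 1670*√(44/15) = 1670*(2*√165/15) = 668*√165/3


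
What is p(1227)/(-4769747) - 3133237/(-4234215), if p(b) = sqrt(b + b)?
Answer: 3133237/4234215 - sqrt(2454)/4769747 ≈ 0.73997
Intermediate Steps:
p(b) = sqrt(2)*sqrt(b) (p(b) = sqrt(2*b) = sqrt(2)*sqrt(b))
p(1227)/(-4769747) - 3133237/(-4234215) = (sqrt(2)*sqrt(1227))/(-4769747) - 3133237/(-4234215) = sqrt(2454)*(-1/4769747) - 3133237*(-1/4234215) = -sqrt(2454)/4769747 + 3133237/4234215 = 3133237/4234215 - sqrt(2454)/4769747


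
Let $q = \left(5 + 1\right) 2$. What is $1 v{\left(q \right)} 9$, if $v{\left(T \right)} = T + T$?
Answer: $216$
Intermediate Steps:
$q = 12$ ($q = 6 \cdot 2 = 12$)
$v{\left(T \right)} = 2 T$
$1 v{\left(q \right)} 9 = 1 \cdot 2 \cdot 12 \cdot 9 = 1 \cdot 24 \cdot 9 = 24 \cdot 9 = 216$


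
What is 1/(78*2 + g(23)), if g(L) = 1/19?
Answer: 19/2965 ≈ 0.0064081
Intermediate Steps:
g(L) = 1/19
1/(78*2 + g(23)) = 1/(78*2 + 1/19) = 1/(156 + 1/19) = 1/(2965/19) = 19/2965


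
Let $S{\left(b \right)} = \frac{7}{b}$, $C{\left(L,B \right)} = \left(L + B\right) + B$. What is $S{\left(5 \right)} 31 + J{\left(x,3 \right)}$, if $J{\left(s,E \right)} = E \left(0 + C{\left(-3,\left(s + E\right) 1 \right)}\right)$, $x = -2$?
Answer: $\frac{202}{5} \approx 40.4$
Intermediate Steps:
$C{\left(L,B \right)} = L + 2 B$ ($C{\left(L,B \right)} = \left(B + L\right) + B = L + 2 B$)
$J{\left(s,E \right)} = E \left(-3 + 2 E + 2 s\right)$ ($J{\left(s,E \right)} = E \left(0 + \left(-3 + 2 \left(s + E\right) 1\right)\right) = E \left(0 + \left(-3 + 2 \left(E + s\right) 1\right)\right) = E \left(0 + \left(-3 + 2 \left(E + s\right)\right)\right) = E \left(0 - \left(3 - 2 E - 2 s\right)\right) = E \left(0 + \left(-3 + 2 E + 2 s\right)\right) = E \left(-3 + 2 E + 2 s\right)$)
$S{\left(5 \right)} 31 + J{\left(x,3 \right)} = \frac{7}{5} \cdot 31 + 3 \left(-3 + 2 \cdot 3 + 2 \left(-2\right)\right) = 7 \cdot \frac{1}{5} \cdot 31 + 3 \left(-3 + 6 - 4\right) = \frac{7}{5} \cdot 31 + 3 \left(-1\right) = \frac{217}{5} - 3 = \frac{202}{5}$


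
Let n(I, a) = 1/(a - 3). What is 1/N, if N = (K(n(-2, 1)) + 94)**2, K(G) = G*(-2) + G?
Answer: 4/35721 ≈ 0.00011198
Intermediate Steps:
n(I, a) = 1/(-3 + a)
K(G) = -G (K(G) = -2*G + G = -G)
N = 35721/4 (N = (-1/(-3 + 1) + 94)**2 = (-1/(-2) + 94)**2 = (-1*(-1/2) + 94)**2 = (1/2 + 94)**2 = (189/2)**2 = 35721/4 ≈ 8930.3)
1/N = 1/(35721/4) = 4/35721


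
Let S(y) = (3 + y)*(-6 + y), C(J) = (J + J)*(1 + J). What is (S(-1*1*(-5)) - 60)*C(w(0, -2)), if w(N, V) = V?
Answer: -272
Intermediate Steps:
C(J) = 2*J*(1 + J) (C(J) = (2*J)*(1 + J) = 2*J*(1 + J))
S(y) = (-6 + y)*(3 + y)
(S(-1*1*(-5)) - 60)*C(w(0, -2)) = ((-18 + (-1*1*(-5))² - 3*(-1*1)*(-5)) - 60)*(2*(-2)*(1 - 2)) = ((-18 + (-1*(-5))² - (-3)*(-5)) - 60)*(2*(-2)*(-1)) = ((-18 + 5² - 3*5) - 60)*4 = ((-18 + 25 - 15) - 60)*4 = (-8 - 60)*4 = -68*4 = -272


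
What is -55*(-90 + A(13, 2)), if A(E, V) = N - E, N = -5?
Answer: 5940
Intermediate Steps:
A(E, V) = -5 - E
-55*(-90 + A(13, 2)) = -55*(-90 + (-5 - 1*13)) = -55*(-90 + (-5 - 13)) = -55*(-90 - 18) = -55*(-108) = 5940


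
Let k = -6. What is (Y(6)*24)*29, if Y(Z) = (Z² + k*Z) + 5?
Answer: 3480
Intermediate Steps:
Y(Z) = 5 + Z² - 6*Z (Y(Z) = (Z² - 6*Z) + 5 = 5 + Z² - 6*Z)
(Y(6)*24)*29 = ((5 + 6² - 6*6)*24)*29 = ((5 + 36 - 36)*24)*29 = (5*24)*29 = 120*29 = 3480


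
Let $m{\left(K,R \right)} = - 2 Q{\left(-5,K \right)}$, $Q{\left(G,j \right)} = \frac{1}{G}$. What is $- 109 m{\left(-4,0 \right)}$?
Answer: $- \frac{218}{5} \approx -43.6$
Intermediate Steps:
$m{\left(K,R \right)} = \frac{2}{5}$ ($m{\left(K,R \right)} = - \frac{2}{-5} = \left(-2\right) \left(- \frac{1}{5}\right) = \frac{2}{5}$)
$- 109 m{\left(-4,0 \right)} = \left(-109\right) \frac{2}{5} = - \frac{218}{5}$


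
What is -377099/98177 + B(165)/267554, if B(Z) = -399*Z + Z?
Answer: -53670814718/13133824529 ≈ -4.0865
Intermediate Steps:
B(Z) = -398*Z
-377099/98177 + B(165)/267554 = -377099/98177 - 398*165/267554 = -377099*1/98177 - 65670*1/267554 = -377099/98177 - 32835/133777 = -53670814718/13133824529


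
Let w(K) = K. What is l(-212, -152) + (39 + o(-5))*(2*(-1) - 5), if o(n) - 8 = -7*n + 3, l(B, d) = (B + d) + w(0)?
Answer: -959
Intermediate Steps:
l(B, d) = B + d (l(B, d) = (B + d) + 0 = B + d)
o(n) = 11 - 7*n (o(n) = 8 + (-7*n + 3) = 8 + (3 - 7*n) = 11 - 7*n)
l(-212, -152) + (39 + o(-5))*(2*(-1) - 5) = (-212 - 152) + (39 + (11 - 7*(-5)))*(2*(-1) - 5) = -364 + (39 + (11 + 35))*(-2 - 5) = -364 + (39 + 46)*(-7) = -364 + 85*(-7) = -364 - 595 = -959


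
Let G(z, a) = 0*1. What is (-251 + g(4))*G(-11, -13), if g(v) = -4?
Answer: 0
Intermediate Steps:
G(z, a) = 0
(-251 + g(4))*G(-11, -13) = (-251 - 4)*0 = -255*0 = 0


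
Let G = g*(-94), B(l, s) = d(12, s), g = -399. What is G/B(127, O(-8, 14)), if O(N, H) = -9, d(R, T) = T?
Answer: -12502/3 ≈ -4167.3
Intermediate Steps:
B(l, s) = s
G = 37506 (G = -399*(-94) = 37506)
G/B(127, O(-8, 14)) = 37506/(-9) = 37506*(-1/9) = -12502/3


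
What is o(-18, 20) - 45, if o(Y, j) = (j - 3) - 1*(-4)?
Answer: -24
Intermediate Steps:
o(Y, j) = 1 + j (o(Y, j) = (-3 + j) + 4 = 1 + j)
o(-18, 20) - 45 = (1 + 20) - 45 = 21 - 45 = -24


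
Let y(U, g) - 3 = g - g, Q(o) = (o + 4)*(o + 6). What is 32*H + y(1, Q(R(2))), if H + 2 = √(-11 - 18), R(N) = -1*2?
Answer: -61 + 32*I*√29 ≈ -61.0 + 172.33*I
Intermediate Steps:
R(N) = -2
Q(o) = (4 + o)*(6 + o)
H = -2 + I*√29 (H = -2 + √(-11 - 18) = -2 + √(-29) = -2 + I*√29 ≈ -2.0 + 5.3852*I)
y(U, g) = 3 (y(U, g) = 3 + (g - g) = 3 + 0 = 3)
32*H + y(1, Q(R(2))) = 32*(-2 + I*√29) + 3 = (-64 + 32*I*√29) + 3 = -61 + 32*I*√29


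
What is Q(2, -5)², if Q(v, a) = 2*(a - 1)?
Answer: 144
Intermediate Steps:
Q(v, a) = -2 + 2*a (Q(v, a) = 2*(-1 + a) = -2 + 2*a)
Q(2, -5)² = (-2 + 2*(-5))² = (-2 - 10)² = (-12)² = 144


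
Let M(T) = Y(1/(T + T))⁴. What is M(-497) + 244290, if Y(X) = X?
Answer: 238479595890039841/976215137296 ≈ 2.4429e+5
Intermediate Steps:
M(T) = 1/(16*T⁴) (M(T) = (1/(T + T))⁴ = (1/(2*T))⁴ = 1/(16*T⁴))
M(-497) + 244290 = (1/16)/(-497)⁴ + 244290 = (1/16)*(1/61013446081) + 244290 = 1/976215137296 + 244290 = 238479595890039841/976215137296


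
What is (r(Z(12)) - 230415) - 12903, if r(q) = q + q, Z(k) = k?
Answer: -243294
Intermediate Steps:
r(q) = 2*q
(r(Z(12)) - 230415) - 12903 = (2*12 - 230415) - 12903 = (24 - 230415) - 12903 = -230391 - 12903 = -243294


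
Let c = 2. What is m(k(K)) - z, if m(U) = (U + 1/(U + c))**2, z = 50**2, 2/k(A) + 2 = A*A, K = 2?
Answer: -22484/9 ≈ -2498.2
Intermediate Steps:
k(A) = 2/(-2 + A**2) (k(A) = 2/(-2 + A*A) = 2/(-2 + A**2))
z = 2500
m(U) = (U + 1/(2 + U))**2 (m(U) = (U + 1/(U + 2))**2 = (U + 1/(2 + U))**2)
m(k(K)) - z = (1 + (2/(-2 + 2**2))**2 + 2*(2/(-2 + 2**2)))**2/(2 + 2/(-2 + 2**2))**2 - 1*2500 = (1 + (2/(-2 + 4))**2 + 2*(2/(-2 + 4)))**2/(2 + 2/(-2 + 4))**2 - 2500 = (1 + (2/2)**2 + 2*(2/2))**2/(2 + 2/2)**2 - 2500 = (1 + (2*(1/2))**2 + 2*(2*(1/2)))**2/(2 + 2*(1/2))**2 - 2500 = (1 + 1**2 + 2*1)**2/(2 + 1)**2 - 2500 = (1 + 1 + 2)**2/3**2 - 2500 = (1/9)*4**2 - 2500 = (1/9)*16 - 2500 = 16/9 - 2500 = -22484/9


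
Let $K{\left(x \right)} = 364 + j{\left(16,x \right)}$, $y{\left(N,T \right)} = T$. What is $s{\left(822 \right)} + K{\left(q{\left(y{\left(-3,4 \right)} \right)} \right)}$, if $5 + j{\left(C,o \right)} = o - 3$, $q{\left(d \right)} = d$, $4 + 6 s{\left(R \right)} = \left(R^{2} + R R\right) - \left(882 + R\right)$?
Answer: $\frac{675910}{3} \approx 2.253 \cdot 10^{5}$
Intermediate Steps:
$s{\left(R \right)} = - \frac{443}{3} - \frac{R}{6} + \frac{R^{2}}{3}$ ($s{\left(R \right)} = - \frac{2}{3} + \frac{\left(R^{2} + R R\right) - \left(882 + R\right)}{6} = - \frac{2}{3} + \frac{\left(R^{2} + R^{2}\right) - \left(882 + R\right)}{6} = - \frac{2}{3} + \frac{2 R^{2} - \left(882 + R\right)}{6} = - \frac{2}{3} + \frac{-882 - R + 2 R^{2}}{6} = - \frac{2}{3} - \left(147 - \frac{R^{2}}{3} + \frac{R}{6}\right) = - \frac{443}{3} - \frac{R}{6} + \frac{R^{2}}{3}$)
$j{\left(C,o \right)} = -8 + o$ ($j{\left(C,o \right)} = -5 + \left(o - 3\right) = -5 + \left(-3 + o\right) = -8 + o$)
$K{\left(x \right)} = 356 + x$ ($K{\left(x \right)} = 364 + \left(-8 + x\right) = 356 + x$)
$s{\left(822 \right)} + K{\left(q{\left(y{\left(-3,4 \right)} \right)} \right)} = \left(- \frac{443}{3} - 137 + \frac{822^{2}}{3}\right) + \left(356 + 4\right) = \left(- \frac{443}{3} - 137 + \frac{1}{3} \cdot 675684\right) + 360 = \left(- \frac{443}{3} - 137 + 225228\right) + 360 = \frac{674830}{3} + 360 = \frac{675910}{3}$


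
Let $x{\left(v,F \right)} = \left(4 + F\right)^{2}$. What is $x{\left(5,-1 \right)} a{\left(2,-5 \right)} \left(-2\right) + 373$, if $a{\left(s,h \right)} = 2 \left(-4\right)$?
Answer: $517$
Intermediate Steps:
$a{\left(s,h \right)} = -8$
$x{\left(5,-1 \right)} a{\left(2,-5 \right)} \left(-2\right) + 373 = \left(4 - 1\right)^{2} \left(-8\right) \left(-2\right) + 373 = 3^{2} \left(-8\right) \left(-2\right) + 373 = 9 \left(-8\right) \left(-2\right) + 373 = \left(-72\right) \left(-2\right) + 373 = 144 + 373 = 517$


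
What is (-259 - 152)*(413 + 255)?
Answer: -274548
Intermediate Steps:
(-259 - 152)*(413 + 255) = -411*668 = -274548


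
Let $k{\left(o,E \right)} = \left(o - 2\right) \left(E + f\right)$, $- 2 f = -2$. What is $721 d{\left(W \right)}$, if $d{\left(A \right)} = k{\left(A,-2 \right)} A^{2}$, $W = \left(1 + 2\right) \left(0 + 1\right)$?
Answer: $-6489$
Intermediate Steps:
$f = 1$ ($f = \left(- \frac{1}{2}\right) \left(-2\right) = 1$)
$k{\left(o,E \right)} = \left(1 + E\right) \left(-2 + o\right)$ ($k{\left(o,E \right)} = \left(o - 2\right) \left(E + 1\right) = \left(-2 + o\right) \left(1 + E\right) = \left(1 + E\right) \left(-2 + o\right)$)
$W = 3$ ($W = 3 \cdot 1 = 3$)
$d{\left(A \right)} = A^{2} \left(2 - A\right)$ ($d{\left(A \right)} = \left(-2 + A - -4 - 2 A\right) A^{2} = \left(-2 + A + 4 - 2 A\right) A^{2} = \left(2 - A\right) A^{2} = A^{2} \left(2 - A\right)$)
$721 d{\left(W \right)} = 721 \cdot 3^{2} \left(2 - 3\right) = 721 \cdot 9 \left(2 - 3\right) = 721 \cdot 9 \left(-1\right) = 721 \left(-9\right) = -6489$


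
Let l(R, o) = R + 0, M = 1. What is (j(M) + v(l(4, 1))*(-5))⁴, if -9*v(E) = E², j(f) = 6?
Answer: 322417936/6561 ≈ 49142.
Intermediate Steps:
l(R, o) = R
v(E) = -E²/9
(j(M) + v(l(4, 1))*(-5))⁴ = (6 - ⅑*4²*(-5))⁴ = (6 - ⅑*16*(-5))⁴ = (6 - 16/9*(-5))⁴ = (6 + 80/9)⁴ = (134/9)⁴ = 322417936/6561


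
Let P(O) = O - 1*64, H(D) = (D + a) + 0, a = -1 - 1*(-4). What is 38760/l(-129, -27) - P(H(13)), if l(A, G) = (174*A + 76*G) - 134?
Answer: 142947/3079 ≈ 46.426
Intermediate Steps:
a = 3 (a = -1 + 4 = 3)
l(A, G) = -134 + 76*G + 174*A (l(A, G) = (76*G + 174*A) - 134 = -134 + 76*G + 174*A)
H(D) = 3 + D (H(D) = (D + 3) + 0 = (3 + D) + 0 = 3 + D)
P(O) = -64 + O (P(O) = O - 64 = -64 + O)
38760/l(-129, -27) - P(H(13)) = 38760/(-134 + 76*(-27) + 174*(-129)) - (-64 + (3 + 13)) = 38760/(-134 - 2052 - 22446) - (-64 + 16) = 38760/(-24632) - 1*(-48) = 38760*(-1/24632) + 48 = -4845/3079 + 48 = 142947/3079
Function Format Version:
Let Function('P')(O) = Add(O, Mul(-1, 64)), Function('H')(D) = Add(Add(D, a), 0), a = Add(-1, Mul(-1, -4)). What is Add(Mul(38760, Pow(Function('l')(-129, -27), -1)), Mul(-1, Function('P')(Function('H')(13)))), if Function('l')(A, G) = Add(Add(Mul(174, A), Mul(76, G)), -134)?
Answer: Rational(142947, 3079) ≈ 46.426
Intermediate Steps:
a = 3 (a = Add(-1, 4) = 3)
Function('l')(A, G) = Add(-134, Mul(76, G), Mul(174, A)) (Function('l')(A, G) = Add(Add(Mul(76, G), Mul(174, A)), -134) = Add(-134, Mul(76, G), Mul(174, A)))
Function('H')(D) = Add(3, D) (Function('H')(D) = Add(Add(D, 3), 0) = Add(Add(3, D), 0) = Add(3, D))
Function('P')(O) = Add(-64, O) (Function('P')(O) = Add(O, -64) = Add(-64, O))
Add(Mul(38760, Pow(Function('l')(-129, -27), -1)), Mul(-1, Function('P')(Function('H')(13)))) = Add(Mul(38760, Pow(Add(-134, Mul(76, -27), Mul(174, -129)), -1)), Mul(-1, Add(-64, Add(3, 13)))) = Add(Mul(38760, Pow(Add(-134, -2052, -22446), -1)), Mul(-1, Add(-64, 16))) = Add(Mul(38760, Pow(-24632, -1)), Mul(-1, -48)) = Add(Mul(38760, Rational(-1, 24632)), 48) = Add(Rational(-4845, 3079), 48) = Rational(142947, 3079)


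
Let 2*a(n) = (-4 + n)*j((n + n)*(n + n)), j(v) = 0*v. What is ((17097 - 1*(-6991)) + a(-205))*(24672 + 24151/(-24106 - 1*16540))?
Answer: 12077650466284/20323 ≈ 5.9428e+8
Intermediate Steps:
j(v) = 0
a(n) = 0 (a(n) = ((-4 + n)*0)/2 = (½)*0 = 0)
((17097 - 1*(-6991)) + a(-205))*(24672 + 24151/(-24106 - 1*16540)) = ((17097 - 1*(-6991)) + 0)*(24672 + 24151/(-24106 - 1*16540)) = ((17097 + 6991) + 0)*(24672 + 24151/(-24106 - 16540)) = (24088 + 0)*(24672 + 24151/(-40646)) = 24088*(24672 + 24151*(-1/40646)) = 24088*(24672 - 24151/40646) = 24088*(1002793961/40646) = 12077650466284/20323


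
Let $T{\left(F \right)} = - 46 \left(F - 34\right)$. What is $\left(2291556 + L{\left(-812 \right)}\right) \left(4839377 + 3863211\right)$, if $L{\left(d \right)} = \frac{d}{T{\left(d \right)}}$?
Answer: $\frac{194020266943237148}{9729} \approx 1.9942 \cdot 10^{13}$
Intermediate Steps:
$T{\left(F \right)} = 1564 - 46 F$ ($T{\left(F \right)} = - 46 \left(-34 + F\right) = 1564 - 46 F$)
$L{\left(d \right)} = \frac{d}{1564 - 46 d}$
$\left(2291556 + L{\left(-812 \right)}\right) \left(4839377 + 3863211\right) = \left(2291556 - - \frac{812}{-1564 + 46 \left(-812\right)}\right) \left(4839377 + 3863211\right) = \left(2291556 - - \frac{812}{-1564 - 37352}\right) 8702588 = \left(2291556 - - \frac{812}{-38916}\right) 8702588 = \left(2291556 - \left(-812\right) \left(- \frac{1}{38916}\right)\right) 8702588 = \left(2291556 - \frac{203}{9729}\right) 8702588 = \frac{22294548121}{9729} \cdot 8702588 = \frac{194020266943237148}{9729}$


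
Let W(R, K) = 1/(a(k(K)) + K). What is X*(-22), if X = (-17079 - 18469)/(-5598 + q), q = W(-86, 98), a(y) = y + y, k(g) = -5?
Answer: -68820928/492623 ≈ -139.70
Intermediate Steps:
a(y) = 2*y
W(R, K) = 1/(-10 + K) (W(R, K) = 1/(2*(-5) + K) = 1/(-10 + K))
q = 1/88 (q = 1/(-10 + 98) = 1/88 ≈ 0.011364)
X = 3128224/492623 (X = (-17079 - 18469)/(-5598 + 1/88) = -35548/(-492623/88) = -35548*(-88/492623) = 3128224/492623 ≈ 6.3501)
X*(-22) = (3128224/492623)*(-22) = -68820928/492623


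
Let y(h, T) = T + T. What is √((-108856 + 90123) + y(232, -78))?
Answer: I*√18889 ≈ 137.44*I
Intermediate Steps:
y(h, T) = 2*T
√((-108856 + 90123) + y(232, -78)) = √((-108856 + 90123) + 2*(-78)) = √(-18733 - 156) = √(-18889) = I*√18889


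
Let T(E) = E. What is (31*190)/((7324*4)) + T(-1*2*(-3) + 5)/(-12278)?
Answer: 17998791/89924072 ≈ 0.20016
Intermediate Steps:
(31*190)/((7324*4)) + T(-1*2*(-3) + 5)/(-12278) = (31*190)/((7324*4)) + (-1*2*(-3) + 5)/(-12278) = 5890/29296 + (-2*(-3) + 5)*(-1/12278) = 5890*(1/29296) + (6 + 5)*(-1/12278) = 2945/14648 + 11*(-1/12278) = 2945/14648 - 11/12278 = 17998791/89924072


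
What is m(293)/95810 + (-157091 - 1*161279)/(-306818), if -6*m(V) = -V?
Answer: 91554037937/88188697740 ≈ 1.0382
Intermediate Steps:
m(V) = V/6 (m(V) = -(-1)*V/6 = V/6)
m(293)/95810 + (-157091 - 1*161279)/(-306818) = ((1/6)*293)/95810 + (-157091 - 1*161279)/(-306818) = (293/6)*(1/95810) + (-157091 - 161279)*(-1/306818) = 293/574860 - 318370*(-1/306818) = 293/574860 + 159185/153409 = 91554037937/88188697740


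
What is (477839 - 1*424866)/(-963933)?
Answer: -52973/963933 ≈ -0.054955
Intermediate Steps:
(477839 - 1*424866)/(-963933) = (477839 - 424866)*(-1/963933) = 52973*(-1/963933) = -52973/963933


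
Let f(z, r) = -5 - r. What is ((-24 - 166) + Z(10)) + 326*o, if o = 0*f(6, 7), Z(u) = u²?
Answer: -90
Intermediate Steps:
o = 0 (o = 0*(-5 - 1*7) = 0*(-5 - 7) = 0*(-12) = 0)
((-24 - 166) + Z(10)) + 326*o = ((-24 - 166) + 10²) + 326*0 = (-190 + 100) + 0 = -90 + 0 = -90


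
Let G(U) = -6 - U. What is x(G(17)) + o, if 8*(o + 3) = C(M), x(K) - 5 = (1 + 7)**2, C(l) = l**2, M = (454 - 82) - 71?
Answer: 91129/8 ≈ 11391.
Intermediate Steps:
M = 301 (M = 372 - 71 = 301)
x(K) = 69 (x(K) = 5 + (1 + 7)**2 = 5 + 8**2 = 5 + 64 = 69)
o = 90577/8 (o = -3 + (1/8)*301**2 = -3 + (1/8)*90601 = -3 + 90601/8 = 90577/8 ≈ 11322.)
x(G(17)) + o = 69 + 90577/8 = 91129/8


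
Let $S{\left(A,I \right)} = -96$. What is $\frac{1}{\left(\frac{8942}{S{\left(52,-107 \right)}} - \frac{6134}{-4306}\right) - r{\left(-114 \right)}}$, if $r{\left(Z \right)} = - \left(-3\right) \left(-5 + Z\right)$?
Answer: $\frac{103344}{27414961} \approx 0.0037696$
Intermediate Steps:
$r{\left(Z \right)} = -15 + 3 Z$ ($r{\left(Z \right)} = - (15 - 3 Z) = -15 + 3 Z$)
$\frac{1}{\left(\frac{8942}{S{\left(52,-107 \right)}} - \frac{6134}{-4306}\right) - r{\left(-114 \right)}} = \frac{1}{\left(\frac{8942}{-96} - \frac{6134}{-4306}\right) - \left(-15 + 3 \left(-114\right)\right)} = \frac{1}{\left(8942 \left(- \frac{1}{96}\right) - - \frac{3067}{2153}\right) - \left(-15 - 342\right)} = \frac{1}{\left(- \frac{4471}{48} + \frac{3067}{2153}\right) - -357} = \frac{1}{- \frac{9478847}{103344} + 357} = \frac{1}{\frac{27414961}{103344}} = \frac{103344}{27414961}$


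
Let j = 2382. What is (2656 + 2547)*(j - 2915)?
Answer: -2773199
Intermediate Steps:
(2656 + 2547)*(j - 2915) = (2656 + 2547)*(2382 - 2915) = 5203*(-533) = -2773199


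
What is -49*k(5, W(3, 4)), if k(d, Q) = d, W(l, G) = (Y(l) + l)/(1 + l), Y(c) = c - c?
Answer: -245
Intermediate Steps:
Y(c) = 0
W(l, G) = l/(1 + l) (W(l, G) = (0 + l)/(1 + l) = l/(1 + l))
-49*k(5, W(3, 4)) = -49*5 = -245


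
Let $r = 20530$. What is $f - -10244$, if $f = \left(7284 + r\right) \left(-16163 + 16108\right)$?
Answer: $-1519526$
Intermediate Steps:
$f = -1529770$ ($f = \left(7284 + 20530\right) \left(-16163 + 16108\right) = 27814 \left(-55\right) = -1529770$)
$f - -10244 = -1529770 - -10244 = -1529770 + 10244 = -1519526$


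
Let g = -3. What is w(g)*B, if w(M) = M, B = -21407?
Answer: 64221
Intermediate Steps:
w(g)*B = -3*(-21407) = 64221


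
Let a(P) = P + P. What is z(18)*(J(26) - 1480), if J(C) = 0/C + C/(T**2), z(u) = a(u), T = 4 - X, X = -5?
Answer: -479416/9 ≈ -53268.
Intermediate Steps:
T = 9 (T = 4 - 1*(-5) = 4 + 5 = 9)
a(P) = 2*P
z(u) = 2*u
J(C) = C/81 (J(C) = 0/C + C/(9**2) = 0 + C/81 = C/81)
z(18)*(J(26) - 1480) = (2*18)*((1/81)*26 - 1480) = 36*(26/81 - 1480) = 36*(-119854/81) = -479416/9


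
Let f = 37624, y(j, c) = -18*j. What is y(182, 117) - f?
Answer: -40900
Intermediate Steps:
y(182, 117) - f = -18*182 - 1*37624 = -3276 - 37624 = -40900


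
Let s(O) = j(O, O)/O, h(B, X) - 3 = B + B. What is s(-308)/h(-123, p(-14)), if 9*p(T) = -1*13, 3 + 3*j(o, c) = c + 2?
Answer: -103/74844 ≈ -0.0013762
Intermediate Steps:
j(o, c) = -1/3 + c/3 (j(o, c) = -1 + (c + 2)/3 = -1 + (2 + c)/3 = -1 + (2/3 + c/3) = -1/3 + c/3)
p(T) = -13/9 (p(T) = (-1*13)/9 = (1/9)*(-13) = -13/9)
h(B, X) = 3 + 2*B (h(B, X) = 3 + (B + B) = 3 + 2*B)
s(O) = (-1/3 + O/3)/O
s(-308)/h(-123, p(-14)) = ((1/3)*(-1 - 308)/(-308))/(3 + 2*(-123)) = ((1/3)*(-1/308)*(-309))/(3 - 246) = (103/308)/(-243) = (103/308)*(-1/243) = -103/74844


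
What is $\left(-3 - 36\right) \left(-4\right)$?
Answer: $156$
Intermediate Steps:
$\left(-3 - 36\right) \left(-4\right) = \left(-39\right) \left(-4\right) = 156$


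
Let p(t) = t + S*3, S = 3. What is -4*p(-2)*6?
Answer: -168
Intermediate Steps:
p(t) = 9 + t (p(t) = t + 3*3 = t + 9 = 9 + t)
-4*p(-2)*6 = -4*(9 - 2)*6 = -4*7*6 = -28*6 = -168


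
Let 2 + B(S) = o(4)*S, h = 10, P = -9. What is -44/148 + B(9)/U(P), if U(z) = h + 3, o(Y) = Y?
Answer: 1115/481 ≈ 2.3181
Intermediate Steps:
B(S) = -2 + 4*S
U(z) = 13 (U(z) = 10 + 3 = 13)
-44/148 + B(9)/U(P) = -44/148 + (-2 + 4*9)/13 = -44*1/148 + (-2 + 36)*(1/13) = -11/37 + 34*(1/13) = -11/37 + 34/13 = 1115/481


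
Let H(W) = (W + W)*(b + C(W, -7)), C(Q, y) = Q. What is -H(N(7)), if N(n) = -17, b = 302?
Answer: 9690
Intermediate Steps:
H(W) = 2*W*(302 + W) (H(W) = (W + W)*(302 + W) = (2*W)*(302 + W) = 2*W*(302 + W))
-H(N(7)) = -2*(-17)*(302 - 17) = -2*(-17)*285 = -1*(-9690) = 9690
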